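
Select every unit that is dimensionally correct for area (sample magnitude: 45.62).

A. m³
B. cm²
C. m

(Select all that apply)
B

area has SI base units: m^2

Checking each option against m^2:
  A. m³: ✗ does not match
  B. cm²: ✓ matches
  C. m: ✗ does not match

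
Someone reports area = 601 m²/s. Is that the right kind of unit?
No

area has SI base units: m^2
m²/s does NOT reduce to m^2; a valid unit for area would be e.g. m².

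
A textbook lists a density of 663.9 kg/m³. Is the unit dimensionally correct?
Yes

density has SI base units: kg / m^3
kg/m³ reduces to the same SI base units, so it is a valid unit for density.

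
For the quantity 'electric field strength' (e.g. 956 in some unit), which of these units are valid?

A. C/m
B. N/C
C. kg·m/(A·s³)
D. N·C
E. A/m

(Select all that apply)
B, C

electric field strength has SI base units: kg * m / (A * s^3)

Checking each option against kg * m / (A * s^3):
  A. C/m: ✗ does not match
  B. N/C: ✓ matches
  C. kg·m/(A·s³): ✓ matches
  D. N·C: ✗ does not match
  E. A/m: ✗ does not match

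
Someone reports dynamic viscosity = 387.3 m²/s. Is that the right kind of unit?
No

dynamic viscosity has SI base units: kg / (m * s)
m²/s does NOT reduce to kg / (m * s); a valid unit for dynamic viscosity would be e.g. Pa·s.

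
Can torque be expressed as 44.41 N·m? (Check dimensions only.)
Yes

torque has SI base units: kg * m^2 / s^2
N·m reduces to the same SI base units, so it is a valid unit for torque.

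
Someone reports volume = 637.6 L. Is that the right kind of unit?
Yes

volume has SI base units: m^3
L reduces to the same SI base units, so it is a valid unit for volume.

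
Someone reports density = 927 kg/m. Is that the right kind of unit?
No

density has SI base units: kg / m^3
kg/m does NOT reduce to kg / m^3; a valid unit for density would be e.g. kg/m³.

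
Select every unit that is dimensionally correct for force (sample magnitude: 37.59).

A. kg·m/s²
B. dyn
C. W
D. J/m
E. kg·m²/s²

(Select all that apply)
A, B, D

force has SI base units: kg * m / s^2

Checking each option against kg * m / s^2:
  A. kg·m/s²: ✓ matches
  B. dyn: ✓ matches
  C. W: ✗ does not match
  D. J/m: ✓ matches
  E. kg·m²/s²: ✗ does not match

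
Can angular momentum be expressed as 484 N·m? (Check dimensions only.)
No

angular momentum has SI base units: kg * m^2 / s
N·m does NOT reduce to kg * m^2 / s; a valid unit for angular momentum would be e.g. kg·m²/s.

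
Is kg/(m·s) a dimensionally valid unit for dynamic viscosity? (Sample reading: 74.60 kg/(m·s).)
Yes

dynamic viscosity has SI base units: kg / (m * s)
kg/(m·s) reduces to the same SI base units, so it is a valid unit for dynamic viscosity.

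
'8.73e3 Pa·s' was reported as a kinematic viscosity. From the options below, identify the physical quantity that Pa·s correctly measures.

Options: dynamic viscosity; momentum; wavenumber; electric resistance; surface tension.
dynamic viscosity

kinematic viscosity should have units dimensionally equivalent to m^2 / s (e.g. m²/s).
The given unit 'Pa·s' reduces to kg / (m * s). Of the listed options, that is the dimensionality of dynamic viscosity.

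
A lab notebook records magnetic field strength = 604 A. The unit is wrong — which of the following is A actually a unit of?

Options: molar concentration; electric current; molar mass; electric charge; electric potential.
electric current

magnetic field strength should have units dimensionally equivalent to A / m (e.g. A/m).
The given unit 'A' reduces to A. Of the listed options, that is the dimensionality of electric current.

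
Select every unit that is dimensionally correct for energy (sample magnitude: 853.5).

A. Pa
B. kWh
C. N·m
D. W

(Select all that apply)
B, C

energy has SI base units: kg * m^2 / s^2

Checking each option against kg * m^2 / s^2:
  A. Pa: ✗ does not match
  B. kWh: ✓ matches
  C. N·m: ✓ matches
  D. W: ✗ does not match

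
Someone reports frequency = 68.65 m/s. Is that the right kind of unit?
No

frequency has SI base units: 1 / s
m/s does NOT reduce to 1 / s; a valid unit for frequency would be e.g. Hz.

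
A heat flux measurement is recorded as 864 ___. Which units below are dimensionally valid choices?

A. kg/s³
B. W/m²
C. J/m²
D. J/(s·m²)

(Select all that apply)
A, B, D

heat flux has SI base units: kg / s^3

Checking each option against kg / s^3:
  A. kg/s³: ✓ matches
  B. W/m²: ✓ matches
  C. J/m²: ✗ does not match
  D. J/(s·m²): ✓ matches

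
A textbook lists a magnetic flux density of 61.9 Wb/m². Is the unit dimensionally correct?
Yes

magnetic flux density has SI base units: kg / (A * s^2)
Wb/m² reduces to the same SI base units, so it is a valid unit for magnetic flux density.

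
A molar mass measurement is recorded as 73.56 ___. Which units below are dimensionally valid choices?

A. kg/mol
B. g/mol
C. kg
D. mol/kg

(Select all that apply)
A, B

molar mass has SI base units: kg / mol

Checking each option against kg / mol:
  A. kg/mol: ✓ matches
  B. g/mol: ✓ matches
  C. kg: ✗ does not match
  D. mol/kg: ✗ does not match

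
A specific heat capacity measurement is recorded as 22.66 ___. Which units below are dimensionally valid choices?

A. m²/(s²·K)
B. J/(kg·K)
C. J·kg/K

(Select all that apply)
A, B

specific heat capacity has SI base units: m^2 / (s^2 * K)

Checking each option against m^2 / (s^2 * K):
  A. m²/(s²·K): ✓ matches
  B. J/(kg·K): ✓ matches
  C. J·kg/K: ✗ does not match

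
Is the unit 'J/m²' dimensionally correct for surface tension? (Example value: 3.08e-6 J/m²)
Yes

surface tension has SI base units: kg / s^2
J/m² reduces to the same SI base units, so it is a valid unit for surface tension.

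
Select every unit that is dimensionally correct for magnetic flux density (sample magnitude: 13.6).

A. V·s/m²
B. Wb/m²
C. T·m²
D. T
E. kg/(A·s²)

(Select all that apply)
A, B, D, E

magnetic flux density has SI base units: kg / (A * s^2)

Checking each option against kg / (A * s^2):
  A. V·s/m²: ✓ matches
  B. Wb/m²: ✓ matches
  C. T·m²: ✗ does not match
  D. T: ✓ matches
  E. kg/(A·s²): ✓ matches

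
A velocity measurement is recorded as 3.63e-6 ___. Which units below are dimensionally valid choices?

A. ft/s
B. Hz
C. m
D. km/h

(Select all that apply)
A, D

velocity has SI base units: m / s

Checking each option against m / s:
  A. ft/s: ✓ matches
  B. Hz: ✗ does not match
  C. m: ✗ does not match
  D. km/h: ✓ matches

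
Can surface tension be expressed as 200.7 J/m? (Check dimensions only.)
No

surface tension has SI base units: kg / s^2
J/m does NOT reduce to kg / s^2; a valid unit for surface tension would be e.g. N/m.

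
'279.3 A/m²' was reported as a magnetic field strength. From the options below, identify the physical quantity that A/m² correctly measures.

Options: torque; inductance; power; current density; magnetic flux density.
current density

magnetic field strength should have units dimensionally equivalent to A / m (e.g. A/m).
The given unit 'A/m²' reduces to A / m^2. Of the listed options, that is the dimensionality of current density.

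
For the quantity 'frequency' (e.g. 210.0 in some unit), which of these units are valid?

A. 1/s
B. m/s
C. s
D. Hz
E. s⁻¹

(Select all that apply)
A, D, E

frequency has SI base units: 1 / s

Checking each option against 1 / s:
  A. 1/s: ✓ matches
  B. m/s: ✗ does not match
  C. s: ✗ does not match
  D. Hz: ✓ matches
  E. s⁻¹: ✓ matches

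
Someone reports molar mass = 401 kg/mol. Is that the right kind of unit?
Yes

molar mass has SI base units: kg / mol
kg/mol reduces to the same SI base units, so it is a valid unit for molar mass.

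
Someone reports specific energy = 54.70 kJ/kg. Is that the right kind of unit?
Yes

specific energy has SI base units: m^2 / s^2
kJ/kg reduces to the same SI base units, so it is a valid unit for specific energy.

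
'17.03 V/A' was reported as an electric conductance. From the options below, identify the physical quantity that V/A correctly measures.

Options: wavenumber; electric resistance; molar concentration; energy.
electric resistance

electric conductance should have units dimensionally equivalent to A^2 * s^3 / (kg * m^2) (e.g. S).
The given unit 'V/A' reduces to kg * m^2 / (A^2 * s^3). Of the listed options, that is the dimensionality of electric resistance.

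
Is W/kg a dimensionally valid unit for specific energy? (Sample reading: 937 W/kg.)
No

specific energy has SI base units: m^2 / s^2
W/kg does NOT reduce to m^2 / s^2; a valid unit for specific energy would be e.g. J/kg.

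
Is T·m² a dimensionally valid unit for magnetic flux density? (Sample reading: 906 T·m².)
No

magnetic flux density has SI base units: kg / (A * s^2)
T·m² does NOT reduce to kg / (A * s^2); a valid unit for magnetic flux density would be e.g. T.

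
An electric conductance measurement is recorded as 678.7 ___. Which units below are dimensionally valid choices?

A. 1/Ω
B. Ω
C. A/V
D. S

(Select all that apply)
A, C, D

electric conductance has SI base units: A^2 * s^3 / (kg * m^2)

Checking each option against A^2 * s^3 / (kg * m^2):
  A. 1/Ω: ✓ matches
  B. Ω: ✗ does not match
  C. A/V: ✓ matches
  D. S: ✓ matches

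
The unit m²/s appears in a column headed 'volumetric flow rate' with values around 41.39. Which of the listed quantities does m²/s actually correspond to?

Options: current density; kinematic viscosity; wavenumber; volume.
kinematic viscosity

volumetric flow rate should have units dimensionally equivalent to m^3 / s (e.g. m³/s).
The given unit 'm²/s' reduces to m^2 / s. Of the listed options, that is the dimensionality of kinematic viscosity.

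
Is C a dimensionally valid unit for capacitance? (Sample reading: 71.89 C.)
No

capacitance has SI base units: A^2 * s^4 / (kg * m^2)
C does NOT reduce to A^2 * s^4 / (kg * m^2); a valid unit for capacitance would be e.g. F.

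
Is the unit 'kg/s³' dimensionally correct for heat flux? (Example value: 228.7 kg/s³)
Yes

heat flux has SI base units: kg / s^3
kg/s³ reduces to the same SI base units, so it is a valid unit for heat flux.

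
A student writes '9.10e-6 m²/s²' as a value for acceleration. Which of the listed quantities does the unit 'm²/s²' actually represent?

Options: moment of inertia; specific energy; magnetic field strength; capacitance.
specific energy

acceleration should have units dimensionally equivalent to m / s^2 (e.g. m/s²).
The given unit 'm²/s²' reduces to m^2 / s^2. Of the listed options, that is the dimensionality of specific energy.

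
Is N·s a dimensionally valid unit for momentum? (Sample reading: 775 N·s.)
Yes

momentum has SI base units: kg * m / s
N·s reduces to the same SI base units, so it is a valid unit for momentum.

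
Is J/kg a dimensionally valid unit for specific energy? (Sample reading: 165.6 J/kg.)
Yes

specific energy has SI base units: m^2 / s^2
J/kg reduces to the same SI base units, so it is a valid unit for specific energy.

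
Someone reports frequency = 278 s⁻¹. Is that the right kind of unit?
Yes

frequency has SI base units: 1 / s
s⁻¹ reduces to the same SI base units, so it is a valid unit for frequency.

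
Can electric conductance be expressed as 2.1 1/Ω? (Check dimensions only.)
Yes

electric conductance has SI base units: A^2 * s^3 / (kg * m^2)
1/Ω reduces to the same SI base units, so it is a valid unit for electric conductance.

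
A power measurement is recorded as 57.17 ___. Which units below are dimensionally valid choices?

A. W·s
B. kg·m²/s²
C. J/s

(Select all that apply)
C

power has SI base units: kg * m^2 / s^3

Checking each option against kg * m^2 / s^3:
  A. W·s: ✗ does not match
  B. kg·m²/s²: ✗ does not match
  C. J/s: ✓ matches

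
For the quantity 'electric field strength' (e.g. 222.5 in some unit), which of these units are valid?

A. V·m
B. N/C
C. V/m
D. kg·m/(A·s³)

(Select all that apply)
B, C, D

electric field strength has SI base units: kg * m / (A * s^3)

Checking each option against kg * m / (A * s^3):
  A. V·m: ✗ does not match
  B. N/C: ✓ matches
  C. V/m: ✓ matches
  D. kg·m/(A·s³): ✓ matches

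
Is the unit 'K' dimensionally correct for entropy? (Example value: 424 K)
No

entropy has SI base units: kg * m^2 / (s^2 * K)
K does NOT reduce to kg * m^2 / (s^2 * K); a valid unit for entropy would be e.g. J/K.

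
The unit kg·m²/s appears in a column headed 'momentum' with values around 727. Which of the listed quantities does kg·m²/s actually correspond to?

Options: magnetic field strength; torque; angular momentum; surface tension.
angular momentum

momentum should have units dimensionally equivalent to kg * m / s (e.g. kg·m/s).
The given unit 'kg·m²/s' reduces to kg * m^2 / s. Of the listed options, that is the dimensionality of angular momentum.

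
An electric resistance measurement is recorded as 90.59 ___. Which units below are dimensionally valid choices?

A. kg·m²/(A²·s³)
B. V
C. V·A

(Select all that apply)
A

electric resistance has SI base units: kg * m^2 / (A^2 * s^3)

Checking each option against kg * m^2 / (A^2 * s^3):
  A. kg·m²/(A²·s³): ✓ matches
  B. V: ✗ does not match
  C. V·A: ✗ does not match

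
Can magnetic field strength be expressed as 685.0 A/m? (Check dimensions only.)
Yes

magnetic field strength has SI base units: A / m
A/m reduces to the same SI base units, so it is a valid unit for magnetic field strength.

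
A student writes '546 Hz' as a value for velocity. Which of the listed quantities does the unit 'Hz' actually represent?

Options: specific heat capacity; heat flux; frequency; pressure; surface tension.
frequency

velocity should have units dimensionally equivalent to m / s (e.g. m/s).
The given unit 'Hz' reduces to 1 / s. Of the listed options, that is the dimensionality of frequency.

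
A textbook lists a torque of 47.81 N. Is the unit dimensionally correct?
No

torque has SI base units: kg * m^2 / s^2
N does NOT reduce to kg * m^2 / s^2; a valid unit for torque would be e.g. N·m.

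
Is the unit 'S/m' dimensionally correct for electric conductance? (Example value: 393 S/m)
No

electric conductance has SI base units: A^2 * s^3 / (kg * m^2)
S/m does NOT reduce to A^2 * s^3 / (kg * m^2); a valid unit for electric conductance would be e.g. S.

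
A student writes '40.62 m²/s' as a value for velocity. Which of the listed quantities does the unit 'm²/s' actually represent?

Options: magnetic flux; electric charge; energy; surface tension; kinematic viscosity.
kinematic viscosity

velocity should have units dimensionally equivalent to m / s (e.g. m/s).
The given unit 'm²/s' reduces to m^2 / s. Of the listed options, that is the dimensionality of kinematic viscosity.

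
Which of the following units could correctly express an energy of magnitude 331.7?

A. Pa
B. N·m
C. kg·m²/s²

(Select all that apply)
B, C

energy has SI base units: kg * m^2 / s^2

Checking each option against kg * m^2 / s^2:
  A. Pa: ✗ does not match
  B. N·m: ✓ matches
  C. kg·m²/s²: ✓ matches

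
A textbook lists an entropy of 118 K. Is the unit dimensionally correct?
No

entropy has SI base units: kg * m^2 / (s^2 * K)
K does NOT reduce to kg * m^2 / (s^2 * K); a valid unit for entropy would be e.g. J/K.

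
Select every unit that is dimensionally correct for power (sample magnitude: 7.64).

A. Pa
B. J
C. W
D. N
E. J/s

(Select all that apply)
C, E

power has SI base units: kg * m^2 / s^3

Checking each option against kg * m^2 / s^3:
  A. Pa: ✗ does not match
  B. J: ✗ does not match
  C. W: ✓ matches
  D. N: ✗ does not match
  E. J/s: ✓ matches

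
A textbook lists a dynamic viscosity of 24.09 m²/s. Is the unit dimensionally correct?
No

dynamic viscosity has SI base units: kg / (m * s)
m²/s does NOT reduce to kg / (m * s); a valid unit for dynamic viscosity would be e.g. Pa·s.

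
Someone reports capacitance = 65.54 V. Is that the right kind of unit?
No

capacitance has SI base units: A^2 * s^4 / (kg * m^2)
V does NOT reduce to A^2 * s^4 / (kg * m^2); a valid unit for capacitance would be e.g. F.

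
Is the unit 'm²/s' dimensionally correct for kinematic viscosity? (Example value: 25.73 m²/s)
Yes

kinematic viscosity has SI base units: m^2 / s
m²/s reduces to the same SI base units, so it is a valid unit for kinematic viscosity.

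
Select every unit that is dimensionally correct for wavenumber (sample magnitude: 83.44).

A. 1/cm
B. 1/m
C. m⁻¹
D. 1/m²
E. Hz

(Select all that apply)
A, B, C

wavenumber has SI base units: 1 / m

Checking each option against 1 / m:
  A. 1/cm: ✓ matches
  B. 1/m: ✓ matches
  C. m⁻¹: ✓ matches
  D. 1/m²: ✗ does not match
  E. Hz: ✗ does not match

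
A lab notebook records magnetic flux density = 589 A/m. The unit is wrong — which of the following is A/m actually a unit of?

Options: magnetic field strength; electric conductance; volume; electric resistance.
magnetic field strength

magnetic flux density should have units dimensionally equivalent to kg / (A * s^2) (e.g. T).
The given unit 'A/m' reduces to A / m. Of the listed options, that is the dimensionality of magnetic field strength.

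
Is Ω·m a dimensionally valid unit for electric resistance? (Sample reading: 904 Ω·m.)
No

electric resistance has SI base units: kg * m^2 / (A^2 * s^3)
Ω·m does NOT reduce to kg * m^2 / (A^2 * s^3); a valid unit for electric resistance would be e.g. Ω.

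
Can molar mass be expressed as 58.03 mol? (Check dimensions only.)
No

molar mass has SI base units: kg / mol
mol does NOT reduce to kg / mol; a valid unit for molar mass would be e.g. kg/mol.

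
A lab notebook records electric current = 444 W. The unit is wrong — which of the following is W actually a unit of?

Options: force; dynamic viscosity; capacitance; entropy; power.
power

electric current should have units dimensionally equivalent to A (e.g. A).
The given unit 'W' reduces to kg * m^2 / s^3. Of the listed options, that is the dimensionality of power.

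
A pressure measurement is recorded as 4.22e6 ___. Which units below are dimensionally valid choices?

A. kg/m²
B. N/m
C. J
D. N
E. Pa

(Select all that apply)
E

pressure has SI base units: kg / (m * s^2)

Checking each option against kg / (m * s^2):
  A. kg/m²: ✗ does not match
  B. N/m: ✗ does not match
  C. J: ✗ does not match
  D. N: ✗ does not match
  E. Pa: ✓ matches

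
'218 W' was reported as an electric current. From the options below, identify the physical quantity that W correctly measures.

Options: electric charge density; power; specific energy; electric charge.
power

electric current should have units dimensionally equivalent to A (e.g. A).
The given unit 'W' reduces to kg * m^2 / s^3. Of the listed options, that is the dimensionality of power.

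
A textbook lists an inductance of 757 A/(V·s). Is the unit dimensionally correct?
No

inductance has SI base units: kg * m^2 / (A^2 * s^2)
A/(V·s) does NOT reduce to kg * m^2 / (A^2 * s^2); a valid unit for inductance would be e.g. H.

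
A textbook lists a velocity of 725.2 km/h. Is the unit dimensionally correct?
Yes

velocity has SI base units: m / s
km/h reduces to the same SI base units, so it is a valid unit for velocity.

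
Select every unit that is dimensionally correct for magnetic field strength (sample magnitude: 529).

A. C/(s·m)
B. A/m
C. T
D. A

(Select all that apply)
A, B

magnetic field strength has SI base units: A / m

Checking each option against A / m:
  A. C/(s·m): ✓ matches
  B. A/m: ✓ matches
  C. T: ✗ does not match
  D. A: ✗ does not match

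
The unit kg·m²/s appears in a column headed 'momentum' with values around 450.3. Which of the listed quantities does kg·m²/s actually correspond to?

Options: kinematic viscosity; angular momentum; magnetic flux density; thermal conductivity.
angular momentum

momentum should have units dimensionally equivalent to kg * m / s (e.g. kg·m/s).
The given unit 'kg·m²/s' reduces to kg * m^2 / s. Of the listed options, that is the dimensionality of angular momentum.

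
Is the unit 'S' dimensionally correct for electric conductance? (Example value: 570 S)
Yes

electric conductance has SI base units: A^2 * s^3 / (kg * m^2)
S reduces to the same SI base units, so it is a valid unit for electric conductance.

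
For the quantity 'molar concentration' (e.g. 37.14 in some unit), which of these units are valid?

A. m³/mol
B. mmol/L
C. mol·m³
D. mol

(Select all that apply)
B

molar concentration has SI base units: mol / m^3

Checking each option against mol / m^3:
  A. m³/mol: ✗ does not match
  B. mmol/L: ✓ matches
  C. mol·m³: ✗ does not match
  D. mol: ✗ does not match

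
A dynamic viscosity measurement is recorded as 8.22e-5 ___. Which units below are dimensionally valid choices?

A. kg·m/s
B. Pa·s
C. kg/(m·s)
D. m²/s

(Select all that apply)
B, C

dynamic viscosity has SI base units: kg / (m * s)

Checking each option against kg / (m * s):
  A. kg·m/s: ✗ does not match
  B. Pa·s: ✓ matches
  C. kg/(m·s): ✓ matches
  D. m²/s: ✗ does not match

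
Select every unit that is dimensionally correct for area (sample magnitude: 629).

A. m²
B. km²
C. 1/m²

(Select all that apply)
A, B

area has SI base units: m^2

Checking each option against m^2:
  A. m²: ✓ matches
  B. km²: ✓ matches
  C. 1/m²: ✗ does not match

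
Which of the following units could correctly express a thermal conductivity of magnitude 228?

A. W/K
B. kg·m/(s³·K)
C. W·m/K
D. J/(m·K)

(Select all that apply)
B

thermal conductivity has SI base units: kg * m / (s^3 * K)

Checking each option against kg * m / (s^3 * K):
  A. W/K: ✗ does not match
  B. kg·m/(s³·K): ✓ matches
  C. W·m/K: ✗ does not match
  D. J/(m·K): ✗ does not match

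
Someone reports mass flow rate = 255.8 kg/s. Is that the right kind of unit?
Yes

mass flow rate has SI base units: kg / s
kg/s reduces to the same SI base units, so it is a valid unit for mass flow rate.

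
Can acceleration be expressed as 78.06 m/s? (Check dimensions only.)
No

acceleration has SI base units: m / s^2
m/s does NOT reduce to m / s^2; a valid unit for acceleration would be e.g. m/s².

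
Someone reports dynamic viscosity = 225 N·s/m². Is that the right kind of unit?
Yes

dynamic viscosity has SI base units: kg / (m * s)
N·s/m² reduces to the same SI base units, so it is a valid unit for dynamic viscosity.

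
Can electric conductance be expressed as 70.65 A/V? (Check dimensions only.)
Yes

electric conductance has SI base units: A^2 * s^3 / (kg * m^2)
A/V reduces to the same SI base units, so it is a valid unit for electric conductance.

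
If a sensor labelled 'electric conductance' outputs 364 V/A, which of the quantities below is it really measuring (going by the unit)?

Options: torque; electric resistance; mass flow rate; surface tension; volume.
electric resistance

electric conductance should have units dimensionally equivalent to A^2 * s^3 / (kg * m^2) (e.g. S).
The given unit 'V/A' reduces to kg * m^2 / (A^2 * s^3). Of the listed options, that is the dimensionality of electric resistance.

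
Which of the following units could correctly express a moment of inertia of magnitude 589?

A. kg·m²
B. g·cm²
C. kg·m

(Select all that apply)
A, B

moment of inertia has SI base units: kg * m^2

Checking each option against kg * m^2:
  A. kg·m²: ✓ matches
  B. g·cm²: ✓ matches
  C. kg·m: ✗ does not match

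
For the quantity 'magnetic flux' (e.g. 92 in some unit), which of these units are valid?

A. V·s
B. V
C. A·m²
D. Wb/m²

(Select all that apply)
A

magnetic flux has SI base units: kg * m^2 / (A * s^2)

Checking each option against kg * m^2 / (A * s^2):
  A. V·s: ✓ matches
  B. V: ✗ does not match
  C. A·m²: ✗ does not match
  D. Wb/m²: ✗ does not match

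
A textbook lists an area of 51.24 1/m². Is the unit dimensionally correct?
No

area has SI base units: m^2
1/m² does NOT reduce to m^2; a valid unit for area would be e.g. m².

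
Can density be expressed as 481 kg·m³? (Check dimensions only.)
No

density has SI base units: kg / m^3
kg·m³ does NOT reduce to kg / m^3; a valid unit for density would be e.g. kg/m³.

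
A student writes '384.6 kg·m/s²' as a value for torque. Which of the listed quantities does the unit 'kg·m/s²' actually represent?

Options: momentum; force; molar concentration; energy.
force

torque should have units dimensionally equivalent to kg * m^2 / s^2 (e.g. N·m).
The given unit 'kg·m/s²' reduces to kg * m / s^2. Of the listed options, that is the dimensionality of force.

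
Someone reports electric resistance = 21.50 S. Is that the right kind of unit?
No

electric resistance has SI base units: kg * m^2 / (A^2 * s^3)
S does NOT reduce to kg * m^2 / (A^2 * s^3); a valid unit for electric resistance would be e.g. Ω.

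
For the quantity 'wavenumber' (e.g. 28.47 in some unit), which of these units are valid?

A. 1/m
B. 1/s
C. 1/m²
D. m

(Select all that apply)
A

wavenumber has SI base units: 1 / m

Checking each option against 1 / m:
  A. 1/m: ✓ matches
  B. 1/s: ✗ does not match
  C. 1/m²: ✗ does not match
  D. m: ✗ does not match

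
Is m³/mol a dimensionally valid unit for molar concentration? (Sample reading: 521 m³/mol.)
No

molar concentration has SI base units: mol / m^3
m³/mol does NOT reduce to mol / m^3; a valid unit for molar concentration would be e.g. mol/m³.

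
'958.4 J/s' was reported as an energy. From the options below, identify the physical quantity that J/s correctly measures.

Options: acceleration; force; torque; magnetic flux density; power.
power

energy should have units dimensionally equivalent to kg * m^2 / s^2 (e.g. J).
The given unit 'J/s' reduces to kg * m^2 / s^3. Of the listed options, that is the dimensionality of power.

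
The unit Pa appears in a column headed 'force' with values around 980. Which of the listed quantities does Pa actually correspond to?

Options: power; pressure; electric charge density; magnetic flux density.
pressure

force should have units dimensionally equivalent to kg * m / s^2 (e.g. N).
The given unit 'Pa' reduces to kg / (m * s^2). Of the listed options, that is the dimensionality of pressure.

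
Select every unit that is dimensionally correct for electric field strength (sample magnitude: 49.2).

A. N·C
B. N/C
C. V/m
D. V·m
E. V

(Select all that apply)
B, C

electric field strength has SI base units: kg * m / (A * s^3)

Checking each option against kg * m / (A * s^3):
  A. N·C: ✗ does not match
  B. N/C: ✓ matches
  C. V/m: ✓ matches
  D. V·m: ✗ does not match
  E. V: ✗ does not match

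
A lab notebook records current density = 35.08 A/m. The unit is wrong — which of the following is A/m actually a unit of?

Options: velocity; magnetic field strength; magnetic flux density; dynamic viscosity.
magnetic field strength

current density should have units dimensionally equivalent to A / m^2 (e.g. A/m²).
The given unit 'A/m' reduces to A / m. Of the listed options, that is the dimensionality of magnetic field strength.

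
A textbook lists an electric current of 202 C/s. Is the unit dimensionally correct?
Yes

electric current has SI base units: A
C/s reduces to the same SI base units, so it is a valid unit for electric current.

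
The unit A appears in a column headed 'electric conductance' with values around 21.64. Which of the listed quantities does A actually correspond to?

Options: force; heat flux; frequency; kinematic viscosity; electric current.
electric current

electric conductance should have units dimensionally equivalent to A^2 * s^3 / (kg * m^2) (e.g. S).
The given unit 'A' reduces to A. Of the listed options, that is the dimensionality of electric current.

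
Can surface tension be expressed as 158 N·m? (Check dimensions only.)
No

surface tension has SI base units: kg / s^2
N·m does NOT reduce to kg / s^2; a valid unit for surface tension would be e.g. N/m.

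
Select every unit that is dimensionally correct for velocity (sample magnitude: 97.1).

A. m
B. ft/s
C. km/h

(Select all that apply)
B, C

velocity has SI base units: m / s

Checking each option against m / s:
  A. m: ✗ does not match
  B. ft/s: ✓ matches
  C. km/h: ✓ matches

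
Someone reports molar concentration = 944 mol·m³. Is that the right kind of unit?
No

molar concentration has SI base units: mol / m^3
mol·m³ does NOT reduce to mol / m^3; a valid unit for molar concentration would be e.g. mol/m³.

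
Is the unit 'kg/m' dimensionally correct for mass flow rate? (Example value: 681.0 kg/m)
No

mass flow rate has SI base units: kg / s
kg/m does NOT reduce to kg / s; a valid unit for mass flow rate would be e.g. kg/s.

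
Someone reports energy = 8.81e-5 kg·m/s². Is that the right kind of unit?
No

energy has SI base units: kg * m^2 / s^2
kg·m/s² does NOT reduce to kg * m^2 / s^2; a valid unit for energy would be e.g. J.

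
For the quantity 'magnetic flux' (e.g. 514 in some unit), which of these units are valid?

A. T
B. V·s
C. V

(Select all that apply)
B

magnetic flux has SI base units: kg * m^2 / (A * s^2)

Checking each option against kg * m^2 / (A * s^2):
  A. T: ✗ does not match
  B. V·s: ✓ matches
  C. V: ✗ does not match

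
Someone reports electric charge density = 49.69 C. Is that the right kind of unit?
No

electric charge density has SI base units: A * s / m^3
C does NOT reduce to A * s / m^3; a valid unit for electric charge density would be e.g. C/m³.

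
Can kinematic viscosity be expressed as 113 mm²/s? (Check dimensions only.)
Yes

kinematic viscosity has SI base units: m^2 / s
mm²/s reduces to the same SI base units, so it is a valid unit for kinematic viscosity.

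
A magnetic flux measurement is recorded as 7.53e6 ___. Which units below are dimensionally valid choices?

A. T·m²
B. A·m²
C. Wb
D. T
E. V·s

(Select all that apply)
A, C, E

magnetic flux has SI base units: kg * m^2 / (A * s^2)

Checking each option against kg * m^2 / (A * s^2):
  A. T·m²: ✓ matches
  B. A·m²: ✗ does not match
  C. Wb: ✓ matches
  D. T: ✗ does not match
  E. V·s: ✓ matches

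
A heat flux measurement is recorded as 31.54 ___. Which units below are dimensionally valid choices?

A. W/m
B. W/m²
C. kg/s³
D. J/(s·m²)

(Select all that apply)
B, C, D

heat flux has SI base units: kg / s^3

Checking each option against kg / s^3:
  A. W/m: ✗ does not match
  B. W/m²: ✓ matches
  C. kg/s³: ✓ matches
  D. J/(s·m²): ✓ matches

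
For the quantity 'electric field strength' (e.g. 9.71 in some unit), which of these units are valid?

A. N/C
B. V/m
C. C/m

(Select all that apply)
A, B

electric field strength has SI base units: kg * m / (A * s^3)

Checking each option against kg * m / (A * s^3):
  A. N/C: ✓ matches
  B. V/m: ✓ matches
  C. C/m: ✗ does not match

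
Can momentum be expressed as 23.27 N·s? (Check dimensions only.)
Yes

momentum has SI base units: kg * m / s
N·s reduces to the same SI base units, so it is a valid unit for momentum.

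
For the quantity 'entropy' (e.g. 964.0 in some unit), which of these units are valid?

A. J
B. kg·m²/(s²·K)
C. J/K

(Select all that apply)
B, C

entropy has SI base units: kg * m^2 / (s^2 * K)

Checking each option against kg * m^2 / (s^2 * K):
  A. J: ✗ does not match
  B. kg·m²/(s²·K): ✓ matches
  C. J/K: ✓ matches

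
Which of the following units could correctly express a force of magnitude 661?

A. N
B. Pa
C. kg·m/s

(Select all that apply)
A

force has SI base units: kg * m / s^2

Checking each option against kg * m / s^2:
  A. N: ✓ matches
  B. Pa: ✗ does not match
  C. kg·m/s: ✗ does not match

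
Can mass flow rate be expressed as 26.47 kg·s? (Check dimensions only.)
No

mass flow rate has SI base units: kg / s
kg·s does NOT reduce to kg / s; a valid unit for mass flow rate would be e.g. kg/s.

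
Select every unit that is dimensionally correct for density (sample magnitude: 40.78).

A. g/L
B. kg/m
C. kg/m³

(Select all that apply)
A, C

density has SI base units: kg / m^3

Checking each option against kg / m^3:
  A. g/L: ✓ matches
  B. kg/m: ✗ does not match
  C. kg/m³: ✓ matches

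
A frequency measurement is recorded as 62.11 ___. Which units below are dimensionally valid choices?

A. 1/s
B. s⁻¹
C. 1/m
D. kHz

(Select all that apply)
A, B, D

frequency has SI base units: 1 / s

Checking each option against 1 / s:
  A. 1/s: ✓ matches
  B. s⁻¹: ✓ matches
  C. 1/m: ✗ does not match
  D. kHz: ✓ matches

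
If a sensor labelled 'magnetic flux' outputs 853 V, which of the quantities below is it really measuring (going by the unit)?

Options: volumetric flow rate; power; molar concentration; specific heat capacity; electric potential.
electric potential

magnetic flux should have units dimensionally equivalent to kg * m^2 / (A * s^2) (e.g. Wb).
The given unit 'V' reduces to kg * m^2 / (A * s^3). Of the listed options, that is the dimensionality of electric potential.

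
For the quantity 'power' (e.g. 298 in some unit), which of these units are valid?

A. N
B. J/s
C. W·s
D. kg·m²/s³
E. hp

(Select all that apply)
B, D, E

power has SI base units: kg * m^2 / s^3

Checking each option against kg * m^2 / s^3:
  A. N: ✗ does not match
  B. J/s: ✓ matches
  C. W·s: ✗ does not match
  D. kg·m²/s³: ✓ matches
  E. hp: ✓ matches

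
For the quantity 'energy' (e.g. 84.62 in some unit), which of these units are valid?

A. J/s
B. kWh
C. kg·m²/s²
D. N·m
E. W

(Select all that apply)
B, C, D

energy has SI base units: kg * m^2 / s^2

Checking each option against kg * m^2 / s^2:
  A. J/s: ✗ does not match
  B. kWh: ✓ matches
  C. kg·m²/s²: ✓ matches
  D. N·m: ✓ matches
  E. W: ✗ does not match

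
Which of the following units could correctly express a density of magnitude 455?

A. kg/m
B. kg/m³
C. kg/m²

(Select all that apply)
B

density has SI base units: kg / m^3

Checking each option against kg / m^3:
  A. kg/m: ✗ does not match
  B. kg/m³: ✓ matches
  C. kg/m²: ✗ does not match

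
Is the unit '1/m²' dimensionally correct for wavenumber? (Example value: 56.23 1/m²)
No

wavenumber has SI base units: 1 / m
1/m² does NOT reduce to 1 / m; a valid unit for wavenumber would be e.g. 1/m.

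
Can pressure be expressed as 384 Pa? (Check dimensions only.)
Yes

pressure has SI base units: kg / (m * s^2)
Pa reduces to the same SI base units, so it is a valid unit for pressure.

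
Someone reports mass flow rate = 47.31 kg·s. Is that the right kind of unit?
No

mass flow rate has SI base units: kg / s
kg·s does NOT reduce to kg / s; a valid unit for mass flow rate would be e.g. kg/s.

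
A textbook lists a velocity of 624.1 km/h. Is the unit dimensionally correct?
Yes

velocity has SI base units: m / s
km/h reduces to the same SI base units, so it is a valid unit for velocity.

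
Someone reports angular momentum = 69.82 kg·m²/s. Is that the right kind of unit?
Yes

angular momentum has SI base units: kg * m^2 / s
kg·m²/s reduces to the same SI base units, so it is a valid unit for angular momentum.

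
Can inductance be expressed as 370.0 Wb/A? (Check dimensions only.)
Yes

inductance has SI base units: kg * m^2 / (A^2 * s^2)
Wb/A reduces to the same SI base units, so it is a valid unit for inductance.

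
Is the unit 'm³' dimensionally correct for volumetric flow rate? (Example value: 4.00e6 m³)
No

volumetric flow rate has SI base units: m^3 / s
m³ does NOT reduce to m^3 / s; a valid unit for volumetric flow rate would be e.g. m³/s.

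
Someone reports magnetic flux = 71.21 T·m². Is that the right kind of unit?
Yes

magnetic flux has SI base units: kg * m^2 / (A * s^2)
T·m² reduces to the same SI base units, so it is a valid unit for magnetic flux.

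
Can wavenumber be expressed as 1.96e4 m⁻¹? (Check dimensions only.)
Yes

wavenumber has SI base units: 1 / m
m⁻¹ reduces to the same SI base units, so it is a valid unit for wavenumber.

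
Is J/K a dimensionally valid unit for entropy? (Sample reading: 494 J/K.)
Yes

entropy has SI base units: kg * m^2 / (s^2 * K)
J/K reduces to the same SI base units, so it is a valid unit for entropy.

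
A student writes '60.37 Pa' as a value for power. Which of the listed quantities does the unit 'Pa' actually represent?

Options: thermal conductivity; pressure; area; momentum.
pressure

power should have units dimensionally equivalent to kg * m^2 / s^3 (e.g. W).
The given unit 'Pa' reduces to kg / (m * s^2). Of the listed options, that is the dimensionality of pressure.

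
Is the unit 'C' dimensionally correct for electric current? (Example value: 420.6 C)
No

electric current has SI base units: A
C does NOT reduce to A; a valid unit for electric current would be e.g. A.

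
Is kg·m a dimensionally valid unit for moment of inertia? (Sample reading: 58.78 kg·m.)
No

moment of inertia has SI base units: kg * m^2
kg·m does NOT reduce to kg * m^2; a valid unit for moment of inertia would be e.g. kg·m².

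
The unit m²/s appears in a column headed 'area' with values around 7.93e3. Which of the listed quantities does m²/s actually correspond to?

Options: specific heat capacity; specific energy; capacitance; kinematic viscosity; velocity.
kinematic viscosity

area should have units dimensionally equivalent to m^2 (e.g. m²).
The given unit 'm²/s' reduces to m^2 / s. Of the listed options, that is the dimensionality of kinematic viscosity.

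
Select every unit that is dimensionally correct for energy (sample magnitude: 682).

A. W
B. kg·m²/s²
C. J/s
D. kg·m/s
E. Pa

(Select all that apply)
B

energy has SI base units: kg * m^2 / s^2

Checking each option against kg * m^2 / s^2:
  A. W: ✗ does not match
  B. kg·m²/s²: ✓ matches
  C. J/s: ✗ does not match
  D. kg·m/s: ✗ does not match
  E. Pa: ✗ does not match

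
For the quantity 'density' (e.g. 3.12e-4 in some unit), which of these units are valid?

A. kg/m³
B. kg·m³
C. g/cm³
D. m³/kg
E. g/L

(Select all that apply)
A, C, E

density has SI base units: kg / m^3

Checking each option against kg / m^3:
  A. kg/m³: ✓ matches
  B. kg·m³: ✗ does not match
  C. g/cm³: ✓ matches
  D. m³/kg: ✗ does not match
  E. g/L: ✓ matches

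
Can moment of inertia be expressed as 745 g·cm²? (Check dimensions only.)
Yes

moment of inertia has SI base units: kg * m^2
g·cm² reduces to the same SI base units, so it is a valid unit for moment of inertia.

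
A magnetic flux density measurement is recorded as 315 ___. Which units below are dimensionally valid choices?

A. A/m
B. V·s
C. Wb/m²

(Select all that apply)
C

magnetic flux density has SI base units: kg / (A * s^2)

Checking each option against kg / (A * s^2):
  A. A/m: ✗ does not match
  B. V·s: ✗ does not match
  C. Wb/m²: ✓ matches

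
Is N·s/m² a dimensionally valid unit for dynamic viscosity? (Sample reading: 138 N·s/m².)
Yes

dynamic viscosity has SI base units: kg / (m * s)
N·s/m² reduces to the same SI base units, so it is a valid unit for dynamic viscosity.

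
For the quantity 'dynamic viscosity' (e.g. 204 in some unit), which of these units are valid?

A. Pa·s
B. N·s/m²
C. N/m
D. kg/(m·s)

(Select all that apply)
A, B, D

dynamic viscosity has SI base units: kg / (m * s)

Checking each option against kg / (m * s):
  A. Pa·s: ✓ matches
  B. N·s/m²: ✓ matches
  C. N/m: ✗ does not match
  D. kg/(m·s): ✓ matches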